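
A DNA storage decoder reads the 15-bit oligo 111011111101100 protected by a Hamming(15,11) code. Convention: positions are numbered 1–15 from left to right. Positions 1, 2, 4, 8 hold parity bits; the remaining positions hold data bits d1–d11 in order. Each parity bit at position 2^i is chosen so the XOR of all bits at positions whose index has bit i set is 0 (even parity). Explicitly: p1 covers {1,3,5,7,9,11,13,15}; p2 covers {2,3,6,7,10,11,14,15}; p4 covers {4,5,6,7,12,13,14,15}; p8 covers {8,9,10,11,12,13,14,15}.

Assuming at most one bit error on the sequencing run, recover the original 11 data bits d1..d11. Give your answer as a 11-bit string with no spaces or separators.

11111101110

s1 (pos 1,3,5,7,9,11,13,15): 1⊕1⊕1⊕1⊕1⊕0⊕1⊕0 = 0
s2 (pos 2,3,6,7,10,11,14,15): 1⊕1⊕1⊕1⊕1⊕0⊕0⊕0 = 1
s4 (pos 4,5,6,7,12,13,14,15): 0⊕1⊕1⊕1⊕1⊕1⊕0⊕0 = 1
s8 (pos 8,9,10,11,12,13,14,15): 1⊕1⊕1⊕0⊕1⊕1⊕0⊕0 = 1
Syndrome s8…s1 = 1110 → error at position 14.
Flip position 14: 111011111101100 → 111011111101110
Read data bits from positions 3,5,6,7,9,10,11,12,13,14,15: 11111101110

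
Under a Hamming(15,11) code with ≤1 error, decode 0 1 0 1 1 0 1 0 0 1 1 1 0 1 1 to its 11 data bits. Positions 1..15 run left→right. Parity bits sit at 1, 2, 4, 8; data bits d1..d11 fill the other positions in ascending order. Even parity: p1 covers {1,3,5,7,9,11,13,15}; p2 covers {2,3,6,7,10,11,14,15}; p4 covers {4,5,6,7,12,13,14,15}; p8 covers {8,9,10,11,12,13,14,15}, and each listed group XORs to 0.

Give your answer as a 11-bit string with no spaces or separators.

01010111011

s1 (pos 1,3,5,7,9,11,13,15): 0⊕0⊕1⊕1⊕0⊕1⊕0⊕1 = 0
s2 (pos 2,3,6,7,10,11,14,15): 1⊕0⊕0⊕1⊕1⊕1⊕1⊕1 = 0
s4 (pos 4,5,6,7,12,13,14,15): 1⊕1⊕0⊕1⊕1⊕0⊕1⊕1 = 0
s8 (pos 8,9,10,11,12,13,14,15): 0⊕0⊕1⊕1⊕1⊕0⊕1⊕1 = 1
Syndrome s8…s1 = 1000 → error at position 8.
Flip position 8: 010110100111011 → 010110110111011
Read data bits from positions 3,5,6,7,9,10,11,12,13,14,15: 01010111011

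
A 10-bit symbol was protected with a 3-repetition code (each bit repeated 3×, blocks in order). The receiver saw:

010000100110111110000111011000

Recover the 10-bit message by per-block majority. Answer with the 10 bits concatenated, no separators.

Block 1 (010): 1 one → 0
Block 2 (000): 0 ones → 0
Block 3 (100): 1 one → 0
Block 4 (110): 2 ones → 1
Block 5 (111): 3 ones → 1
Block 6 (110): 2 ones → 1
Block 7 (000): 0 ones → 0
Block 8 (111): 3 ones → 1
Block 9 (011): 2 ones → 1
Block 10 (000): 0 ones → 0

0001110110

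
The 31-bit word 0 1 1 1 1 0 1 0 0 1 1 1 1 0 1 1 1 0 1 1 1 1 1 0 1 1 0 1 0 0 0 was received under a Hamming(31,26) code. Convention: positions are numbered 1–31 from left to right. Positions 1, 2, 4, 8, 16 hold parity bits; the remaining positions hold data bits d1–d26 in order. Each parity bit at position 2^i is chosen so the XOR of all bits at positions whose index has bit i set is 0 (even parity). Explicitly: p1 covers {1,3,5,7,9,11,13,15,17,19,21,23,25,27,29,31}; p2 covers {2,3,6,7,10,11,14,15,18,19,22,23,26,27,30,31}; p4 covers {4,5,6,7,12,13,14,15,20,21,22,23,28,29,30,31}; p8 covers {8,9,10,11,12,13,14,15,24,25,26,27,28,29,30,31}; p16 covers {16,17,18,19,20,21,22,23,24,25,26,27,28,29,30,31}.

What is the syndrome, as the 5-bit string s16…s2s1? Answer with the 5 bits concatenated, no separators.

00101

s1 (pos 1,3,5,7,9,11,13,15,17,19,21,23,25,27,29,31): 0⊕1⊕1⊕1⊕0⊕1⊕1⊕1⊕1⊕1⊕1⊕1⊕1⊕0⊕0⊕0 = 1
s2 (pos 2,3,6,7,10,11,14,15,18,19,22,23,26,27,30,31): 1⊕1⊕0⊕1⊕1⊕1⊕0⊕1⊕0⊕1⊕1⊕1⊕1⊕0⊕0⊕0 = 0
s4 (pos 4,5,6,7,12,13,14,15,20,21,22,23,28,29,30,31): 1⊕1⊕0⊕1⊕1⊕1⊕0⊕1⊕1⊕1⊕1⊕1⊕1⊕0⊕0⊕0 = 1
s8 (pos 8,9,10,11,12,13,14,15,24,25,26,27,28,29,30,31): 0⊕0⊕1⊕1⊕1⊕1⊕0⊕1⊕0⊕1⊕1⊕0⊕1⊕0⊕0⊕0 = 0
s16 (pos 16,17,18,19,20,21,22,23,24,25,26,27,28,29,30,31): 1⊕1⊕0⊕1⊕1⊕1⊕1⊕1⊕0⊕1⊕1⊕0⊕1⊕0⊕0⊕0 = 0
Syndrome s16…s1 = 00101 → error at position 5.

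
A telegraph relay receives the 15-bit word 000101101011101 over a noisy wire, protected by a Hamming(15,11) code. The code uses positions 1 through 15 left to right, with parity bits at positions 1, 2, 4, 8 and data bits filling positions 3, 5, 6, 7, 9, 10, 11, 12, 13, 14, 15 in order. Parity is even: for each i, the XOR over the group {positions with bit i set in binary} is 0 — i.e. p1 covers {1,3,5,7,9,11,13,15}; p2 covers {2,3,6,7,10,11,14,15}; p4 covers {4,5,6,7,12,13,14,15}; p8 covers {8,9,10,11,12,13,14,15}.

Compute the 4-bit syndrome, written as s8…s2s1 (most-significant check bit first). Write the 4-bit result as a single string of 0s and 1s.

s1 (pos 1,3,5,7,9,11,13,15): 0⊕0⊕0⊕1⊕1⊕1⊕1⊕1 = 1
s2 (pos 2,3,6,7,10,11,14,15): 0⊕0⊕1⊕1⊕0⊕1⊕0⊕1 = 0
s4 (pos 4,5,6,7,12,13,14,15): 1⊕0⊕1⊕1⊕1⊕1⊕0⊕1 = 0
s8 (pos 8,9,10,11,12,13,14,15): 0⊕1⊕0⊕1⊕1⊕1⊕0⊕1 = 1
Syndrome s8…s1 = 1001 → error at position 9.

1001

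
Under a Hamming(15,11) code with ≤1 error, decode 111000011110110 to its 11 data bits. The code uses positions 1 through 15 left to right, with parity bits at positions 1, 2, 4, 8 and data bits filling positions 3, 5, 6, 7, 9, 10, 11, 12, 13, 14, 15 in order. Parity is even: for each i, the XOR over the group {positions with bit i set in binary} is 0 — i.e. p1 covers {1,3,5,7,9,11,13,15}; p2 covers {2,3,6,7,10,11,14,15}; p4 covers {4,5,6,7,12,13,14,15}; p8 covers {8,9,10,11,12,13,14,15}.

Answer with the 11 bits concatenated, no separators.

00001110110

s1 (pos 1,3,5,7,9,11,13,15): 1⊕1⊕0⊕0⊕1⊕1⊕1⊕0 = 1
s2 (pos 2,3,6,7,10,11,14,15): 1⊕1⊕0⊕0⊕1⊕1⊕1⊕0 = 1
s4 (pos 4,5,6,7,12,13,14,15): 0⊕0⊕0⊕0⊕0⊕1⊕1⊕0 = 0
s8 (pos 8,9,10,11,12,13,14,15): 1⊕1⊕1⊕1⊕0⊕1⊕1⊕0 = 0
Syndrome s8…s1 = 0011 → error at position 3.
Flip position 3: 111000011110110 → 110000011110110
Read data bits from positions 3,5,6,7,9,10,11,12,13,14,15: 00001110110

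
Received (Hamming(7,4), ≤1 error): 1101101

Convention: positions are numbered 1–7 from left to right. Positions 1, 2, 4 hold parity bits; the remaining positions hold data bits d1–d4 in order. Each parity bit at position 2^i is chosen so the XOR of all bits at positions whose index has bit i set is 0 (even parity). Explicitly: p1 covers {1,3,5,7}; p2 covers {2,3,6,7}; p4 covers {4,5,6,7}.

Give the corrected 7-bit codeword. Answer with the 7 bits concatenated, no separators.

1101001

s1 (pos 1,3,5,7): 1⊕0⊕1⊕1 = 1
s2 (pos 2,3,6,7): 1⊕0⊕0⊕1 = 0
s4 (pos 4,5,6,7): 1⊕1⊕0⊕1 = 1
Syndrome s4…s1 = 101 → error at position 5.
Flip position 5: 1101101 → 1101001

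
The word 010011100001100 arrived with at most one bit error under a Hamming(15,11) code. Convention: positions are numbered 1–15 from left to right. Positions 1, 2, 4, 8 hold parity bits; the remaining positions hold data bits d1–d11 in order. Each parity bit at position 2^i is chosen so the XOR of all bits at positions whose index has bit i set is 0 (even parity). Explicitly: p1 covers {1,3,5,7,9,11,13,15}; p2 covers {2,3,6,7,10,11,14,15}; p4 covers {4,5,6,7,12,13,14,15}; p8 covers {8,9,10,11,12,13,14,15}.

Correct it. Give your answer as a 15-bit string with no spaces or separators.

s1 (pos 1,3,5,7,9,11,13,15): 0⊕0⊕1⊕1⊕0⊕0⊕1⊕0 = 1
s2 (pos 2,3,6,7,10,11,14,15): 1⊕0⊕1⊕1⊕0⊕0⊕0⊕0 = 1
s4 (pos 4,5,6,7,12,13,14,15): 0⊕1⊕1⊕1⊕1⊕1⊕0⊕0 = 1
s8 (pos 8,9,10,11,12,13,14,15): 0⊕0⊕0⊕0⊕1⊕1⊕0⊕0 = 0
Syndrome s8…s1 = 0111 → error at position 7.
Flip position 7: 010011100001100 → 010011000001100

010011000001100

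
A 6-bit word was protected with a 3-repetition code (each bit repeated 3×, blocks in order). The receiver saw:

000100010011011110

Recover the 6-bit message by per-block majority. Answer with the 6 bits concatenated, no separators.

000111

Block 1 (000): 0 ones → 0
Block 2 (100): 1 one → 0
Block 3 (010): 1 one → 0
Block 4 (011): 2 ones → 1
Block 5 (011): 2 ones → 1
Block 6 (110): 2 ones → 1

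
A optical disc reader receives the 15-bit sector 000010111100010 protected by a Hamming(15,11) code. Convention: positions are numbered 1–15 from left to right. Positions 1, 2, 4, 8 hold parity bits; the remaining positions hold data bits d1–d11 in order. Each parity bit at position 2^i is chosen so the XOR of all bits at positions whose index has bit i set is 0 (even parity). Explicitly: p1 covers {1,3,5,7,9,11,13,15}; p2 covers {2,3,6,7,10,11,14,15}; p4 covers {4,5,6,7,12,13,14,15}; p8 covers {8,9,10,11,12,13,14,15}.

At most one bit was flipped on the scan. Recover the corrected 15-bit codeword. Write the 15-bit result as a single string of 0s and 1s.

000010011100010

s1 (pos 1,3,5,7,9,11,13,15): 0⊕0⊕1⊕1⊕1⊕0⊕0⊕0 = 1
s2 (pos 2,3,6,7,10,11,14,15): 0⊕0⊕0⊕1⊕1⊕0⊕1⊕0 = 1
s4 (pos 4,5,6,7,12,13,14,15): 0⊕1⊕0⊕1⊕0⊕0⊕1⊕0 = 1
s8 (pos 8,9,10,11,12,13,14,15): 1⊕1⊕1⊕0⊕0⊕0⊕1⊕0 = 0
Syndrome s8…s1 = 0111 → error at position 7.
Flip position 7: 000010111100010 → 000010011100010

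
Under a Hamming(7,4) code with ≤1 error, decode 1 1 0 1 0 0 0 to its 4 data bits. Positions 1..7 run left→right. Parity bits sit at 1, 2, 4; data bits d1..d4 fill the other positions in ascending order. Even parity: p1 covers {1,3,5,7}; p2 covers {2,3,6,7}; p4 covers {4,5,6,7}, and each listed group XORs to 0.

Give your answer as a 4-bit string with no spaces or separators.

0001

s1 (pos 1,3,5,7): 1⊕0⊕0⊕0 = 1
s2 (pos 2,3,6,7): 1⊕0⊕0⊕0 = 1
s4 (pos 4,5,6,7): 1⊕0⊕0⊕0 = 1
Syndrome s4…s1 = 111 → error at position 7.
Flip position 7: 1101000 → 1101001
Read data bits from positions 3,5,6,7: 0001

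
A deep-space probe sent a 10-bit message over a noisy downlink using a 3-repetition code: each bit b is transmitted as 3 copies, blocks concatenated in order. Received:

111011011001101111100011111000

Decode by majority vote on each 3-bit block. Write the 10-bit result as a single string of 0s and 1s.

1110110110

Block 1 (111): 3 ones → 1
Block 2 (011): 2 ones → 1
Block 3 (011): 2 ones → 1
Block 4 (001): 1 one → 0
Block 5 (101): 2 ones → 1
Block 6 (111): 3 ones → 1
Block 7 (100): 1 one → 0
Block 8 (011): 2 ones → 1
Block 9 (111): 3 ones → 1
Block 10 (000): 0 ones → 0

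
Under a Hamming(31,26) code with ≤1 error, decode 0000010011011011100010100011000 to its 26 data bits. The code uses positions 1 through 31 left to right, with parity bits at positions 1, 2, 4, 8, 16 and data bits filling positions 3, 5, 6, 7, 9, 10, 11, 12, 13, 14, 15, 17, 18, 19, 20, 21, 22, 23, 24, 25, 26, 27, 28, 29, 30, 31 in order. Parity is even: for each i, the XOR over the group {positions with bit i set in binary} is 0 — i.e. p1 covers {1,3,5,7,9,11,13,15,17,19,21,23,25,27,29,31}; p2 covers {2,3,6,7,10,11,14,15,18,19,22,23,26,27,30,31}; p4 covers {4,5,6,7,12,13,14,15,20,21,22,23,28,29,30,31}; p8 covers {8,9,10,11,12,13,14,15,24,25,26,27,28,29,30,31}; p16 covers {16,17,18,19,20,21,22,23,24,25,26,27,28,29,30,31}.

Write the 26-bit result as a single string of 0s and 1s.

s1 (pos 1,3,5,7,9,11,13,15,17,19,21,23,25,27,29,31): 0⊕0⊕0⊕0⊕1⊕0⊕1⊕1⊕1⊕0⊕1⊕1⊕0⊕1⊕0⊕0 = 1
s2 (pos 2,3,6,7,10,11,14,15,18,19,22,23,26,27,30,31): 0⊕0⊕1⊕0⊕1⊕0⊕0⊕1⊕0⊕0⊕0⊕1⊕0⊕1⊕0⊕0 = 1
s4 (pos 4,5,6,7,12,13,14,15,20,21,22,23,28,29,30,31): 0⊕0⊕1⊕0⊕1⊕1⊕0⊕1⊕0⊕1⊕0⊕1⊕1⊕0⊕0⊕0 = 1
s8 (pos 8,9,10,11,12,13,14,15,24,25,26,27,28,29,30,31): 0⊕1⊕1⊕0⊕1⊕1⊕0⊕1⊕0⊕0⊕0⊕1⊕1⊕0⊕0⊕0 = 1
s16 (pos 16,17,18,19,20,21,22,23,24,25,26,27,28,29,30,31): 1⊕1⊕0⊕0⊕0⊕1⊕0⊕1⊕0⊕0⊕0⊕1⊕1⊕0⊕0⊕0 = 0
Syndrome s16…s1 = 01111 → error at position 15.
Flip position 15: 0000010011011011100010100011000 → 0000010011011001100010100011000
Read data bits from positions 3,5,6,7,9,10,11,12,13,14,15,17,18,19,20,21,22,23,24,25,26,27,28,29,30,31: 00101101100100010100011000

00101101100100010100011000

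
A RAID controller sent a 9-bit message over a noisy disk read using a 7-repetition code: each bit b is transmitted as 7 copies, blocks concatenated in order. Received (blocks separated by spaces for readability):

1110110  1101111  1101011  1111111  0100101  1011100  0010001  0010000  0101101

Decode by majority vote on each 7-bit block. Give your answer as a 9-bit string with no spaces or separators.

111101001

Block 1 (1110110): 5 ones → 1
Block 2 (1101111): 6 ones → 1
Block 3 (1101011): 5 ones → 1
Block 4 (1111111): 7 ones → 1
Block 5 (0100101): 3 ones → 0
Block 6 (1011100): 4 ones → 1
Block 7 (0010001): 2 ones → 0
Block 8 (0010000): 1 one → 0
Block 9 (0101101): 4 ones → 1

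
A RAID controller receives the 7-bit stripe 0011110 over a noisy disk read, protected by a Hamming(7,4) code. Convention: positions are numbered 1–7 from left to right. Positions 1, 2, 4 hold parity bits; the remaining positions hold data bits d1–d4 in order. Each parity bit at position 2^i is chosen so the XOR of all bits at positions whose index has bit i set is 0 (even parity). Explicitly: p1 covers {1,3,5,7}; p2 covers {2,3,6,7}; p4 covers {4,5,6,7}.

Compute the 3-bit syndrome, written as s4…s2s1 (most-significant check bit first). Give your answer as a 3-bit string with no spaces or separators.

s1 (pos 1,3,5,7): 0⊕1⊕1⊕0 = 0
s2 (pos 2,3,6,7): 0⊕1⊕1⊕0 = 0
s4 (pos 4,5,6,7): 1⊕1⊕1⊕0 = 1
Syndrome s4…s1 = 100 → error at position 4.

100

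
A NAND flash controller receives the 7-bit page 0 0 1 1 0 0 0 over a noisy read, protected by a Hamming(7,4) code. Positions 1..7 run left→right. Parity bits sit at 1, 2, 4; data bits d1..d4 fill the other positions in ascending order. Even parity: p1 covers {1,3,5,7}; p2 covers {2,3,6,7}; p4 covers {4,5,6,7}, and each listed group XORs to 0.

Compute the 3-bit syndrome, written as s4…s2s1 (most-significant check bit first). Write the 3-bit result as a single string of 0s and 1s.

s1 (pos 1,3,5,7): 0⊕1⊕0⊕0 = 1
s2 (pos 2,3,6,7): 0⊕1⊕0⊕0 = 1
s4 (pos 4,5,6,7): 1⊕0⊕0⊕0 = 1
Syndrome s4…s1 = 111 → error at position 7.

111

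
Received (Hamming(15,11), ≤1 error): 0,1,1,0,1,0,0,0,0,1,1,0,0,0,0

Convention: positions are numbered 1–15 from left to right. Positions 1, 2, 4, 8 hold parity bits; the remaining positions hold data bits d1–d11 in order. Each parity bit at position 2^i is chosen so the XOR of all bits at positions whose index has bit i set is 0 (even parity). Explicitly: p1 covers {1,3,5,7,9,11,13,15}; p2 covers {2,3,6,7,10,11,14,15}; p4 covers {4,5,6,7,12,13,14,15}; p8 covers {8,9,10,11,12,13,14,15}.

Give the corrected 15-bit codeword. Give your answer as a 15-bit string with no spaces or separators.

s1 (pos 1,3,5,7,9,11,13,15): 0⊕1⊕1⊕0⊕0⊕1⊕0⊕0 = 1
s2 (pos 2,3,6,7,10,11,14,15): 1⊕1⊕0⊕0⊕1⊕1⊕0⊕0 = 0
s4 (pos 4,5,6,7,12,13,14,15): 0⊕1⊕0⊕0⊕0⊕0⊕0⊕0 = 1
s8 (pos 8,9,10,11,12,13,14,15): 0⊕0⊕1⊕1⊕0⊕0⊕0⊕0 = 0
Syndrome s8…s1 = 0101 → error at position 5.
Flip position 5: 011010000110000 → 011000000110000

011000000110000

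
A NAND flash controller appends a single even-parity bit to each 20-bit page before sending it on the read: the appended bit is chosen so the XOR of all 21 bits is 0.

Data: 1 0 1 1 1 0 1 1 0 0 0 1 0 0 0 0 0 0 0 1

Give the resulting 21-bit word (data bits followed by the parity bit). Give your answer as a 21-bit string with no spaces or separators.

101110110001000000010

XOR of the 20 data bits: 1⊕0⊕1⊕1⊕1⊕0⊕1⊕1⊕0⊕0⊕0⊕1⊕0⊕0⊕0⊕0⊕0⊕0⊕0⊕1 = 0
Parity bit = 0 (so all 21 bits XOR to 0).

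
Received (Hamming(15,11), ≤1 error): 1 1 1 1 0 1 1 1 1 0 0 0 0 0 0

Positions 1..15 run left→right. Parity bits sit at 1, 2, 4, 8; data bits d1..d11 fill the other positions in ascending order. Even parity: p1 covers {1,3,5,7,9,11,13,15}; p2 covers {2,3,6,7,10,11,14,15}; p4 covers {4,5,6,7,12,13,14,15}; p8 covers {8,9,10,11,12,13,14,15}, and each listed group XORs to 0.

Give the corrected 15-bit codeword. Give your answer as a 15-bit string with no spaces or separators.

s1 (pos 1,3,5,7,9,11,13,15): 1⊕1⊕0⊕1⊕1⊕0⊕0⊕0 = 0
s2 (pos 2,3,6,7,10,11,14,15): 1⊕1⊕1⊕1⊕0⊕0⊕0⊕0 = 0
s4 (pos 4,5,6,7,12,13,14,15): 1⊕0⊕1⊕1⊕0⊕0⊕0⊕0 = 1
s8 (pos 8,9,10,11,12,13,14,15): 1⊕1⊕0⊕0⊕0⊕0⊕0⊕0 = 0
Syndrome s8…s1 = 0100 → error at position 4.
Flip position 4: 111101111000000 → 111001111000000

111001111000000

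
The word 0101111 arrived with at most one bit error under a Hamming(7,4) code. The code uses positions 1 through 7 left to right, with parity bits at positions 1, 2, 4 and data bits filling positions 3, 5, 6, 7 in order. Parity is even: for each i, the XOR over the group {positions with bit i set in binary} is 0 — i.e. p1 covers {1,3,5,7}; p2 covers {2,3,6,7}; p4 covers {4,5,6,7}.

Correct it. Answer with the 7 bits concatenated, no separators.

0001111

s1 (pos 1,3,5,7): 0⊕0⊕1⊕1 = 0
s2 (pos 2,3,6,7): 1⊕0⊕1⊕1 = 1
s4 (pos 4,5,6,7): 1⊕1⊕1⊕1 = 0
Syndrome s4…s1 = 010 → error at position 2.
Flip position 2: 0101111 → 0001111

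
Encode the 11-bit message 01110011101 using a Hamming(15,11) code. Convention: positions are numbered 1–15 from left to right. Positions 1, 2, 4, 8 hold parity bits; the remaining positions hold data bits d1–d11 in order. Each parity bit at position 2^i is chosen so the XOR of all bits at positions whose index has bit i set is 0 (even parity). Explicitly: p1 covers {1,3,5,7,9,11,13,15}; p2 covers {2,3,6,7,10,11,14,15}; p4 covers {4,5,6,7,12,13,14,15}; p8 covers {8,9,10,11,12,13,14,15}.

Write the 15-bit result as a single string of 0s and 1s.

100011100011101

Place data at non-parity positions: p1 p2 0 p4 1 1 1 p8 0 0 1 1 1 0 1
p1 (pos 1,3,5,7,9,11,13,15): XOR of data positions = 0⊕1⊕1⊕0⊕1⊕1⊕1 = 1
p2 (pos 2,3,6,7,10,11,14,15): XOR of data positions = 0⊕1⊕1⊕0⊕1⊕0⊕1 = 0
p4 (pos 4,5,6,7,12,13,14,15): XOR of data positions = 1⊕1⊕1⊕1⊕1⊕0⊕1 = 0
p8 (pos 8,9,10,11,12,13,14,15): XOR of data positions = 0⊕0⊕1⊕1⊕1⊕0⊕1 = 0
Codeword: 100011100011101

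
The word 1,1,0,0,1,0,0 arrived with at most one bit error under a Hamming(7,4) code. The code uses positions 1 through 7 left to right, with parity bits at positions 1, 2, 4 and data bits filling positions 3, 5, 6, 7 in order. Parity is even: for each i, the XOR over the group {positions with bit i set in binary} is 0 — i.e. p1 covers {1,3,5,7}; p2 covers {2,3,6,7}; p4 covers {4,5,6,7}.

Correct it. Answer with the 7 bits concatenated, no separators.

s1 (pos 1,3,5,7): 1⊕0⊕1⊕0 = 0
s2 (pos 2,3,6,7): 1⊕0⊕0⊕0 = 1
s4 (pos 4,5,6,7): 0⊕1⊕0⊕0 = 1
Syndrome s4…s1 = 110 → error at position 6.
Flip position 6: 1100100 → 1100110

1100110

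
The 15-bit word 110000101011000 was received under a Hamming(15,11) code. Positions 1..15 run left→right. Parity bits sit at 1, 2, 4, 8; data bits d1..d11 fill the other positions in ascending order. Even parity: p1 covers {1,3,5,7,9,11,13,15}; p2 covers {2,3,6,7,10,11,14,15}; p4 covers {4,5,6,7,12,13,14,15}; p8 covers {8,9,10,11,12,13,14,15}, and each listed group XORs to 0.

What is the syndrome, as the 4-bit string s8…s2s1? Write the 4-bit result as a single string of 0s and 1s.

1010

s1 (pos 1,3,5,7,9,11,13,15): 1⊕0⊕0⊕1⊕1⊕1⊕0⊕0 = 0
s2 (pos 2,3,6,7,10,11,14,15): 1⊕0⊕0⊕1⊕0⊕1⊕0⊕0 = 1
s4 (pos 4,5,6,7,12,13,14,15): 0⊕0⊕0⊕1⊕1⊕0⊕0⊕0 = 0
s8 (pos 8,9,10,11,12,13,14,15): 0⊕1⊕0⊕1⊕1⊕0⊕0⊕0 = 1
Syndrome s8…s1 = 1010 → error at position 10.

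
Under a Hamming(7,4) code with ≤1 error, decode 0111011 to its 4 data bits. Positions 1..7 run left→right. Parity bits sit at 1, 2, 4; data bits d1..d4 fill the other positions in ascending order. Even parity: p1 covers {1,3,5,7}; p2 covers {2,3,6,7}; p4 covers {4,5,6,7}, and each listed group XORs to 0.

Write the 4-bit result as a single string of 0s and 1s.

1011

s1 (pos 1,3,5,7): 0⊕1⊕0⊕1 = 0
s2 (pos 2,3,6,7): 1⊕1⊕1⊕1 = 0
s4 (pos 4,5,6,7): 1⊕0⊕1⊕1 = 1
Syndrome s4…s1 = 100 → error at position 4.
Flip position 4: 0111011 → 0110011
Read data bits from positions 3,5,6,7: 1011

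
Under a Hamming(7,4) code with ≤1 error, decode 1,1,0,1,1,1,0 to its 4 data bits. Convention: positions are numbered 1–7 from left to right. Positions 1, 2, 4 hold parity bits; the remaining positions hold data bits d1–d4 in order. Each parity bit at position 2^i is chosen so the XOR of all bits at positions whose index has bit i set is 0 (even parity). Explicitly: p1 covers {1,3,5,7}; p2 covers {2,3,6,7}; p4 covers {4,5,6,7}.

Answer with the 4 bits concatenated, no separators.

0110

s1 (pos 1,3,5,7): 1⊕0⊕1⊕0 = 0
s2 (pos 2,3,6,7): 1⊕0⊕1⊕0 = 0
s4 (pos 4,5,6,7): 1⊕1⊕1⊕0 = 1
Syndrome s4…s1 = 100 → error at position 4.
Flip position 4: 1101110 → 1100110
Read data bits from positions 3,5,6,7: 0110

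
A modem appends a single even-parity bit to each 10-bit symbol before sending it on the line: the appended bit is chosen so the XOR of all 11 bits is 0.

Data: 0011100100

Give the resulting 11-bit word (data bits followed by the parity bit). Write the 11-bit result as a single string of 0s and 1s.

00111001000

XOR of the 10 data bits: 0⊕0⊕1⊕1⊕1⊕0⊕0⊕1⊕0⊕0 = 0
Parity bit = 0 (so all 11 bits XOR to 0).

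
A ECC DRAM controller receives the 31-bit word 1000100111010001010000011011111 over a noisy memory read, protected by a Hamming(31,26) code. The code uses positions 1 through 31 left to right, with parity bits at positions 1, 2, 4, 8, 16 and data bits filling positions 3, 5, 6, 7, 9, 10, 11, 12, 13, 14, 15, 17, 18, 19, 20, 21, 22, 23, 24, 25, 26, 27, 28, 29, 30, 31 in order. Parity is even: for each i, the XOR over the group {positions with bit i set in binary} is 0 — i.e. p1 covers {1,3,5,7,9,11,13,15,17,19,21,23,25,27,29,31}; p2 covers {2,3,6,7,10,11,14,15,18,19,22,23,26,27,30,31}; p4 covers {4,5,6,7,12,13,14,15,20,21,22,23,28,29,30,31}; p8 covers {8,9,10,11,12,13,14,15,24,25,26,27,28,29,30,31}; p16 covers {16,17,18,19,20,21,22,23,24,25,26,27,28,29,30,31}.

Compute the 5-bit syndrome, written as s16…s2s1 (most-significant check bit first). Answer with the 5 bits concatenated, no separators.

s1 (pos 1,3,5,7,9,11,13,15,17,19,21,23,25,27,29,31): 1⊕0⊕1⊕0⊕1⊕0⊕0⊕0⊕0⊕0⊕0⊕0⊕1⊕1⊕1⊕1 = 1
s2 (pos 2,3,6,7,10,11,14,15,18,19,22,23,26,27,30,31): 0⊕0⊕0⊕0⊕1⊕0⊕0⊕0⊕1⊕0⊕0⊕0⊕0⊕1⊕1⊕1 = 1
s4 (pos 4,5,6,7,12,13,14,15,20,21,22,23,28,29,30,31): 0⊕1⊕0⊕0⊕1⊕0⊕0⊕0⊕0⊕0⊕0⊕0⊕1⊕1⊕1⊕1 = 0
s8 (pos 8,9,10,11,12,13,14,15,24,25,26,27,28,29,30,31): 1⊕1⊕1⊕0⊕1⊕0⊕0⊕0⊕1⊕1⊕0⊕1⊕1⊕1⊕1⊕1 = 1
s16 (pos 16,17,18,19,20,21,22,23,24,25,26,27,28,29,30,31): 1⊕0⊕1⊕0⊕0⊕0⊕0⊕0⊕1⊕1⊕0⊕1⊕1⊕1⊕1⊕1 = 1
Syndrome s16…s1 = 11011 → error at position 27.

11011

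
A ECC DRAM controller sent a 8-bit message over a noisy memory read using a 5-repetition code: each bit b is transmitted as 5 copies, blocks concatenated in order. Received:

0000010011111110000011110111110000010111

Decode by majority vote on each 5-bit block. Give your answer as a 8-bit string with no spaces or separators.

01101101

Block 1 (00000): 0 ones → 0
Block 2 (10011): 3 ones → 1
Block 3 (11111): 5 ones → 1
Block 4 (00000): 0 ones → 0
Block 5 (11110): 4 ones → 1
Block 6 (11111): 5 ones → 1
Block 7 (00000): 0 ones → 0
Block 8 (10111): 4 ones → 1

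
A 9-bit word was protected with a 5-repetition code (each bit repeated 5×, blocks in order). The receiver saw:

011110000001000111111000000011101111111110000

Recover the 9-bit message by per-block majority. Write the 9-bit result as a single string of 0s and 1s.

Block 1 (01111): 4 ones → 1
Block 2 (00000): 0 ones → 0
Block 3 (01000): 1 one → 0
Block 4 (11111): 5 ones → 1
Block 5 (10000): 1 one → 0
Block 6 (00011): 2 ones → 0
Block 7 (10111): 4 ones → 1
Block 8 (11111): 5 ones → 1
Block 9 (10000): 1 one → 0

100100110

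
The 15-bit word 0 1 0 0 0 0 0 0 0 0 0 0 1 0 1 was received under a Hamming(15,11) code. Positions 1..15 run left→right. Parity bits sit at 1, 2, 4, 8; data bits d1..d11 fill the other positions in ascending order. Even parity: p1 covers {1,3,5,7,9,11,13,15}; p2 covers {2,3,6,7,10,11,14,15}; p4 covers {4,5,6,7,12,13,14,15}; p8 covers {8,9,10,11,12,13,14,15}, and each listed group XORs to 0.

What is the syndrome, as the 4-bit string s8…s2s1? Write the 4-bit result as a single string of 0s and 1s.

s1 (pos 1,3,5,7,9,11,13,15): 0⊕0⊕0⊕0⊕0⊕0⊕1⊕1 = 0
s2 (pos 2,3,6,7,10,11,14,15): 1⊕0⊕0⊕0⊕0⊕0⊕0⊕1 = 0
s4 (pos 4,5,6,7,12,13,14,15): 0⊕0⊕0⊕0⊕0⊕1⊕0⊕1 = 0
s8 (pos 8,9,10,11,12,13,14,15): 0⊕0⊕0⊕0⊕0⊕1⊕0⊕1 = 0
Syndrome s8…s1 = 0000 → no error.

0000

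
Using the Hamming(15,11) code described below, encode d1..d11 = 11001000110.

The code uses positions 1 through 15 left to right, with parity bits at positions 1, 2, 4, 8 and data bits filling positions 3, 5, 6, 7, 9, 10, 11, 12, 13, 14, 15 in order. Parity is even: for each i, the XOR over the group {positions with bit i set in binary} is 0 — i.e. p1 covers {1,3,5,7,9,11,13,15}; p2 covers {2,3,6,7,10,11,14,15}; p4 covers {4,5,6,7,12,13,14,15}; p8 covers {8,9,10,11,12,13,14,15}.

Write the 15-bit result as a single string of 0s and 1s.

Place data at non-parity positions: p1 p2 1 p4 1 0 0 p8 1 0 0 0 1 1 0
p1 (pos 1,3,5,7,9,11,13,15): XOR of data positions = 1⊕1⊕0⊕1⊕0⊕1⊕0 = 0
p2 (pos 2,3,6,7,10,11,14,15): XOR of data positions = 1⊕0⊕0⊕0⊕0⊕1⊕0 = 0
p4 (pos 4,5,6,7,12,13,14,15): XOR of data positions = 1⊕0⊕0⊕0⊕1⊕1⊕0 = 1
p8 (pos 8,9,10,11,12,13,14,15): XOR of data positions = 1⊕0⊕0⊕0⊕1⊕1⊕0 = 1
Codeword: 001110011000110

001110011000110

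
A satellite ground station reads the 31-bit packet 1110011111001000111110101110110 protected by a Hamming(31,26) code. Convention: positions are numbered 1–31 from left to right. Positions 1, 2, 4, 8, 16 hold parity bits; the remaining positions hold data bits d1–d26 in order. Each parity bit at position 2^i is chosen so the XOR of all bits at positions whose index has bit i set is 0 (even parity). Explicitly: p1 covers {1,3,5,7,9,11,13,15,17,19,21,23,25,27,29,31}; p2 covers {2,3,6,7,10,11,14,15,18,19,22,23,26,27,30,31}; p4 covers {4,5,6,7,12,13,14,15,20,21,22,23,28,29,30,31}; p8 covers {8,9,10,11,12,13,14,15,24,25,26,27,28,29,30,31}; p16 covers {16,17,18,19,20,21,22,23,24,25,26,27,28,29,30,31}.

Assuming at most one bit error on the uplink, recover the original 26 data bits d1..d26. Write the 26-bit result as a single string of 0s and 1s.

s1 (pos 1,3,5,7,9,11,13,15,17,19,21,23,25,27,29,31): 1⊕1⊕0⊕1⊕1⊕0⊕1⊕0⊕1⊕1⊕1⊕1⊕1⊕1⊕1⊕0 = 0
s2 (pos 2,3,6,7,10,11,14,15,18,19,22,23,26,27,30,31): 1⊕1⊕1⊕1⊕1⊕0⊕0⊕0⊕1⊕1⊕0⊕1⊕1⊕1⊕1⊕0 = 1
s4 (pos 4,5,6,7,12,13,14,15,20,21,22,23,28,29,30,31): 0⊕0⊕1⊕1⊕0⊕1⊕0⊕0⊕1⊕1⊕0⊕1⊕0⊕1⊕1⊕0 = 0
s8 (pos 8,9,10,11,12,13,14,15,24,25,26,27,28,29,30,31): 1⊕1⊕1⊕0⊕0⊕1⊕0⊕0⊕0⊕1⊕1⊕1⊕0⊕1⊕1⊕0 = 1
s16 (pos 16,17,18,19,20,21,22,23,24,25,26,27,28,29,30,31): 0⊕1⊕1⊕1⊕1⊕1⊕0⊕1⊕0⊕1⊕1⊕1⊕0⊕1⊕1⊕0 = 1
Syndrome s16…s1 = 11010 → error at position 26.
Flip position 26: 1110011111001000111110101110110 → 1110011111001000111110101010110
Read data bits from positions 3,5,6,7,9,10,11,12,13,14,15,17,18,19,20,21,22,23,24,25,26,27,28,29,30,31: 10111100100111110101010110

10111100100111110101010110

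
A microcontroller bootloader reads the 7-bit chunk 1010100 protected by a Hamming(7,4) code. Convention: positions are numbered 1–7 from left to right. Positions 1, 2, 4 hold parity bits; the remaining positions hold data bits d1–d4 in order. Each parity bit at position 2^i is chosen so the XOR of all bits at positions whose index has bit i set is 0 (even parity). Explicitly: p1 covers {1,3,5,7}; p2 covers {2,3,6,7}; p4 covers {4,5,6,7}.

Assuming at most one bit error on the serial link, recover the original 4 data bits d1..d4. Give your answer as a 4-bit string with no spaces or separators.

1101

s1 (pos 1,3,5,7): 1⊕1⊕1⊕0 = 1
s2 (pos 2,3,6,7): 0⊕1⊕0⊕0 = 1
s4 (pos 4,5,6,7): 0⊕1⊕0⊕0 = 1
Syndrome s4…s1 = 111 → error at position 7.
Flip position 7: 1010100 → 1010101
Read data bits from positions 3,5,6,7: 1101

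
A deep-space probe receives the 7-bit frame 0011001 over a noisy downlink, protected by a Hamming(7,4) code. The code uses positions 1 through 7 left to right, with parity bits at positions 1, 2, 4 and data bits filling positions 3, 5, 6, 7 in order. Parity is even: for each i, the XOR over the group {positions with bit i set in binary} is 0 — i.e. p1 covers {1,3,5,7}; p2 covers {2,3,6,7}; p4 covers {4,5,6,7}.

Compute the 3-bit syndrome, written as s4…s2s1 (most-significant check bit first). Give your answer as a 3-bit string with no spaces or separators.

s1 (pos 1,3,5,7): 0⊕1⊕0⊕1 = 0
s2 (pos 2,3,6,7): 0⊕1⊕0⊕1 = 0
s4 (pos 4,5,6,7): 1⊕0⊕0⊕1 = 0
Syndrome s4…s1 = 000 → no error.

000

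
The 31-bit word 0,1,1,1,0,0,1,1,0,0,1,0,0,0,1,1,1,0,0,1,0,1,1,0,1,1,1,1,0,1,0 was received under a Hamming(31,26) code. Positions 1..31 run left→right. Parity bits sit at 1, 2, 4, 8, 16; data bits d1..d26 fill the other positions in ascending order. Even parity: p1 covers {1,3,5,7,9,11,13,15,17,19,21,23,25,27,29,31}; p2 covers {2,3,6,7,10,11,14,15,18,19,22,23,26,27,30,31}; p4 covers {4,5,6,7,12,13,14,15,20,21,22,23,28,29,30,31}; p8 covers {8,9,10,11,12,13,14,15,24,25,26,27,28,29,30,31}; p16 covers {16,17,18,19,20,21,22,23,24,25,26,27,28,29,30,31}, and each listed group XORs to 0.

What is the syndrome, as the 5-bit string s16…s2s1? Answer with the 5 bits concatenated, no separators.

s1 (pos 1,3,5,7,9,11,13,15,17,19,21,23,25,27,29,31): 0⊕1⊕0⊕1⊕0⊕1⊕0⊕1⊕1⊕0⊕0⊕1⊕1⊕1⊕0⊕0 = 0
s2 (pos 2,3,6,7,10,11,14,15,18,19,22,23,26,27,30,31): 1⊕1⊕0⊕1⊕0⊕1⊕0⊕1⊕0⊕0⊕1⊕1⊕1⊕1⊕1⊕0 = 0
s4 (pos 4,5,6,7,12,13,14,15,20,21,22,23,28,29,30,31): 1⊕0⊕0⊕1⊕0⊕0⊕0⊕1⊕1⊕0⊕1⊕1⊕1⊕0⊕1⊕0 = 0
s8 (pos 8,9,10,11,12,13,14,15,24,25,26,27,28,29,30,31): 1⊕0⊕0⊕1⊕0⊕0⊕0⊕1⊕0⊕1⊕1⊕1⊕1⊕0⊕1⊕0 = 0
s16 (pos 16,17,18,19,20,21,22,23,24,25,26,27,28,29,30,31): 1⊕1⊕0⊕0⊕1⊕0⊕1⊕1⊕0⊕1⊕1⊕1⊕1⊕0⊕1⊕0 = 0
Syndrome s16…s1 = 00000 → no error.

00000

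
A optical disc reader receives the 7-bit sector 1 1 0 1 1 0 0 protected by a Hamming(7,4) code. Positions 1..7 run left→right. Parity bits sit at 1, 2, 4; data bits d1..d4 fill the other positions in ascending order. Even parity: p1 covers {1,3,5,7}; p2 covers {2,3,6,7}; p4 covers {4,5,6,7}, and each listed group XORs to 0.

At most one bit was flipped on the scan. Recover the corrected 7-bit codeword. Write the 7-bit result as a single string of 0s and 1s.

s1 (pos 1,3,5,7): 1⊕0⊕1⊕0 = 0
s2 (pos 2,3,6,7): 1⊕0⊕0⊕0 = 1
s4 (pos 4,5,6,7): 1⊕1⊕0⊕0 = 0
Syndrome s4…s1 = 010 → error at position 2.
Flip position 2: 1101100 → 1001100

1001100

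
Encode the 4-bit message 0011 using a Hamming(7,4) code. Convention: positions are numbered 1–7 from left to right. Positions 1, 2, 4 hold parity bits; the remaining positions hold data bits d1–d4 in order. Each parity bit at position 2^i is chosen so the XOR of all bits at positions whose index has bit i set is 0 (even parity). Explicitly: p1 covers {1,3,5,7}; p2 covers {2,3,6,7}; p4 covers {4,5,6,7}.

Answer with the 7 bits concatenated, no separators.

Place data at non-parity positions: p1 p2 0 p4 0 1 1
p1 (pos 1,3,5,7): XOR of data positions = 0⊕0⊕1 = 1
p2 (pos 2,3,6,7): XOR of data positions = 0⊕1⊕1 = 0
p4 (pos 4,5,6,7): XOR of data positions = 0⊕1⊕1 = 0
Codeword: 1000011

1000011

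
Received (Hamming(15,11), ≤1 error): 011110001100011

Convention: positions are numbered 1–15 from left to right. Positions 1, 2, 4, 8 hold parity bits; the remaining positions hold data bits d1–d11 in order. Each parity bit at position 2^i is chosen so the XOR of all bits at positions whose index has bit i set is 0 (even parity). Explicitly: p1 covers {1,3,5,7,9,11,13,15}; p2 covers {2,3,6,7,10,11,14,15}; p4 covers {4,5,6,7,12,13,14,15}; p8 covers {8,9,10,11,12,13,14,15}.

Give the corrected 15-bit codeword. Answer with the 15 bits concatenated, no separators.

001110001100011

s1 (pos 1,3,5,7,9,11,13,15): 0⊕1⊕1⊕0⊕1⊕0⊕0⊕1 = 0
s2 (pos 2,3,6,7,10,11,14,15): 1⊕1⊕0⊕0⊕1⊕0⊕1⊕1 = 1
s4 (pos 4,5,6,7,12,13,14,15): 1⊕1⊕0⊕0⊕0⊕0⊕1⊕1 = 0
s8 (pos 8,9,10,11,12,13,14,15): 0⊕1⊕1⊕0⊕0⊕0⊕1⊕1 = 0
Syndrome s8…s1 = 0010 → error at position 2.
Flip position 2: 011110001100011 → 001110001100011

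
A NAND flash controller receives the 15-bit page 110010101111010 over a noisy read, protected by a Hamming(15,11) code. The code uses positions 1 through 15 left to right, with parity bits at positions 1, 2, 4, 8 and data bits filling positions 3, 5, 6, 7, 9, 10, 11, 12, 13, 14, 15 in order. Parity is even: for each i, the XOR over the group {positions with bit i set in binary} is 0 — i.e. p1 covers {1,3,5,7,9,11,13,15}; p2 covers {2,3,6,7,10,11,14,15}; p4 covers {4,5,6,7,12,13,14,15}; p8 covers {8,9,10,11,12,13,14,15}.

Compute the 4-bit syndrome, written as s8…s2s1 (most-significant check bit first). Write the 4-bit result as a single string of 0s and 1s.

1011

s1 (pos 1,3,5,7,9,11,13,15): 1⊕0⊕1⊕1⊕1⊕1⊕0⊕0 = 1
s2 (pos 2,3,6,7,10,11,14,15): 1⊕0⊕0⊕1⊕1⊕1⊕1⊕0 = 1
s4 (pos 4,5,6,7,12,13,14,15): 0⊕1⊕0⊕1⊕1⊕0⊕1⊕0 = 0
s8 (pos 8,9,10,11,12,13,14,15): 0⊕1⊕1⊕1⊕1⊕0⊕1⊕0 = 1
Syndrome s8…s1 = 1011 → error at position 11.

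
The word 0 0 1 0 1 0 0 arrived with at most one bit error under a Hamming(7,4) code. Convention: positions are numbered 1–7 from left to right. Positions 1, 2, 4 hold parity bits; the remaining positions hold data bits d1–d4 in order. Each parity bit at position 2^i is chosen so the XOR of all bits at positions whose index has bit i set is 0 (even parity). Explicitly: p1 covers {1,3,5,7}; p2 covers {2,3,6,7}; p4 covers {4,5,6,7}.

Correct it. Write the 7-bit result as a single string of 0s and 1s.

s1 (pos 1,3,5,7): 0⊕1⊕1⊕0 = 0
s2 (pos 2,3,6,7): 0⊕1⊕0⊕0 = 1
s4 (pos 4,5,6,7): 0⊕1⊕0⊕0 = 1
Syndrome s4…s1 = 110 → error at position 6.
Flip position 6: 0010100 → 0010110

0010110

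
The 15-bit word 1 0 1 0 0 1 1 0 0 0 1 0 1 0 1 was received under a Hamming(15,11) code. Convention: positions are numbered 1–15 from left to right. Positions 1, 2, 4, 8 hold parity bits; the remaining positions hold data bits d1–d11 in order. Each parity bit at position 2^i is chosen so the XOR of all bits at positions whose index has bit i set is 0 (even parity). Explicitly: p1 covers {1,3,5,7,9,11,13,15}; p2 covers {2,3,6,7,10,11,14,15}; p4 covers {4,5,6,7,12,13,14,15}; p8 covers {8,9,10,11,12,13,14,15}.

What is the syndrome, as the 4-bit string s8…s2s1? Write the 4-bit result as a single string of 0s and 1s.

s1 (pos 1,3,5,7,9,11,13,15): 1⊕1⊕0⊕1⊕0⊕1⊕1⊕1 = 0
s2 (pos 2,3,6,7,10,11,14,15): 0⊕1⊕1⊕1⊕0⊕1⊕0⊕1 = 1
s4 (pos 4,5,6,7,12,13,14,15): 0⊕0⊕1⊕1⊕0⊕1⊕0⊕1 = 0
s8 (pos 8,9,10,11,12,13,14,15): 0⊕0⊕0⊕1⊕0⊕1⊕0⊕1 = 1
Syndrome s8…s1 = 1010 → error at position 10.

1010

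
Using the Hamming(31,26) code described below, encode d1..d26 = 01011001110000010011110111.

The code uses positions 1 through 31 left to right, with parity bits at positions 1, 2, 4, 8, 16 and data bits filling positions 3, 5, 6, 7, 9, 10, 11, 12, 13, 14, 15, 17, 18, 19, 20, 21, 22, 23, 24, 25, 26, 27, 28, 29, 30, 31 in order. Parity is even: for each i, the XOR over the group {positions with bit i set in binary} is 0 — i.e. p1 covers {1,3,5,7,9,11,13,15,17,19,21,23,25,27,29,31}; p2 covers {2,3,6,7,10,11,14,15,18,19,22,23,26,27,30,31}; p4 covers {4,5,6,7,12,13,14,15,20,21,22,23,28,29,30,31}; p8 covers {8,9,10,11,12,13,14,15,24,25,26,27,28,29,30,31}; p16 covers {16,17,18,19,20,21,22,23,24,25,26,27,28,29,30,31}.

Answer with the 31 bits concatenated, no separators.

Place data at non-parity positions: p1 p2 0 p4 1 0 1 p8 1 0 0 1 1 1 0 p16 0 0 0 0 1 0 0 1 1 1 1 0 1 1 1
p1 (pos 1,3,5,7,9,11,13,15,17,19,21,23,25,27,29,31): XOR of data positions = 0⊕1⊕1⊕1⊕0⊕1⊕0⊕0⊕0⊕1⊕0⊕1⊕1⊕1⊕1 = 1
p2 (pos 2,3,6,7,10,11,14,15,18,19,22,23,26,27,30,31): XOR of data positions = 0⊕0⊕1⊕0⊕0⊕1⊕0⊕0⊕0⊕0⊕0⊕1⊕1⊕1⊕1 = 0
p4 (pos 4,5,6,7,12,13,14,15,20,21,22,23,28,29,30,31): XOR of data positions = 1⊕0⊕1⊕1⊕1⊕1⊕0⊕0⊕1⊕0⊕0⊕0⊕1⊕1⊕1 = 1
p8 (pos 8,9,10,11,12,13,14,15,24,25,26,27,28,29,30,31): XOR of data positions = 1⊕0⊕0⊕1⊕1⊕1⊕0⊕1⊕1⊕1⊕1⊕0⊕1⊕1⊕1 = 1
p16 (pos 16,17,18,19,20,21,22,23,24,25,26,27,28,29,30,31): XOR of data positions = 0⊕0⊕0⊕0⊕1⊕0⊕0⊕1⊕1⊕1⊕1⊕0⊕1⊕1⊕1 = 0
Codeword: 1001101110011100000010011110111

1001101110011100000010011110111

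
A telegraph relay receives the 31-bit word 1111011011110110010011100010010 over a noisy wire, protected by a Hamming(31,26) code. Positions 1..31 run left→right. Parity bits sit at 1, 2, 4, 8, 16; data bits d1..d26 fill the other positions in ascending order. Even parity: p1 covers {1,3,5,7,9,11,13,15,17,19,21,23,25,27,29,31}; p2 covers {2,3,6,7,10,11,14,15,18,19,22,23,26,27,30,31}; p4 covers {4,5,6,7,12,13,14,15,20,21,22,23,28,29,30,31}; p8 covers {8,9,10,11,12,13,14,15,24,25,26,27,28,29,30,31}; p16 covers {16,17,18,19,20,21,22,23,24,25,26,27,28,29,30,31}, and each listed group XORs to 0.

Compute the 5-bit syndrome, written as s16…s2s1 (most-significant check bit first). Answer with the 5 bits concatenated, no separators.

00011

s1 (pos 1,3,5,7,9,11,13,15,17,19,21,23,25,27,29,31): 1⊕1⊕0⊕1⊕1⊕1⊕0⊕1⊕0⊕0⊕1⊕1⊕0⊕1⊕0⊕0 = 1
s2 (pos 2,3,6,7,10,11,14,15,18,19,22,23,26,27,30,31): 1⊕1⊕1⊕1⊕1⊕1⊕1⊕1⊕1⊕0⊕1⊕1⊕0⊕1⊕1⊕0 = 1
s4 (pos 4,5,6,7,12,13,14,15,20,21,22,23,28,29,30,31): 1⊕0⊕1⊕1⊕1⊕0⊕1⊕1⊕0⊕1⊕1⊕1⊕0⊕0⊕1⊕0 = 0
s8 (pos 8,9,10,11,12,13,14,15,24,25,26,27,28,29,30,31): 0⊕1⊕1⊕1⊕1⊕0⊕1⊕1⊕0⊕0⊕0⊕1⊕0⊕0⊕1⊕0 = 0
s16 (pos 16,17,18,19,20,21,22,23,24,25,26,27,28,29,30,31): 0⊕0⊕1⊕0⊕0⊕1⊕1⊕1⊕0⊕0⊕0⊕1⊕0⊕0⊕1⊕0 = 0
Syndrome s16…s1 = 00011 → error at position 3.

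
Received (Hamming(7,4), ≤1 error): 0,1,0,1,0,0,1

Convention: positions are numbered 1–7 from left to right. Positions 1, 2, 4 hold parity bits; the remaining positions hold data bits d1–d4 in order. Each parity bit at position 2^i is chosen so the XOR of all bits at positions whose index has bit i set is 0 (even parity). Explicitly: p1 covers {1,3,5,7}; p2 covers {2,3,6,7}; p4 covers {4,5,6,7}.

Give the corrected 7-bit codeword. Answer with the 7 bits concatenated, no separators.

1101001

s1 (pos 1,3,5,7): 0⊕0⊕0⊕1 = 1
s2 (pos 2,3,6,7): 1⊕0⊕0⊕1 = 0
s4 (pos 4,5,6,7): 1⊕0⊕0⊕1 = 0
Syndrome s4…s1 = 001 → error at position 1.
Flip position 1: 0101001 → 1101001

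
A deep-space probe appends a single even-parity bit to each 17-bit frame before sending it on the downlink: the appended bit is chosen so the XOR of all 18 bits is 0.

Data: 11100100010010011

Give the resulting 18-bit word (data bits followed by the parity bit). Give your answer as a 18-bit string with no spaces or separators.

XOR of the 17 data bits: 1⊕1⊕1⊕0⊕0⊕1⊕0⊕0⊕0⊕1⊕0⊕0⊕1⊕0⊕0⊕1⊕1 = 0
Parity bit = 0 (so all 18 bits XOR to 0).

111001000100100110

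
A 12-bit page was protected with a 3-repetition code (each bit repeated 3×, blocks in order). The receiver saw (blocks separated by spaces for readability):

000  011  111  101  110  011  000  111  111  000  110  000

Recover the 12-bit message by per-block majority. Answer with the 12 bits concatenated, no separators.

011111011010

Block 1 (000): 0 ones → 0
Block 2 (011): 2 ones → 1
Block 3 (111): 3 ones → 1
Block 4 (101): 2 ones → 1
Block 5 (110): 2 ones → 1
Block 6 (011): 2 ones → 1
Block 7 (000): 0 ones → 0
Block 8 (111): 3 ones → 1
Block 9 (111): 3 ones → 1
Block 10 (000): 0 ones → 0
Block 11 (110): 2 ones → 1
Block 12 (000): 0 ones → 0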